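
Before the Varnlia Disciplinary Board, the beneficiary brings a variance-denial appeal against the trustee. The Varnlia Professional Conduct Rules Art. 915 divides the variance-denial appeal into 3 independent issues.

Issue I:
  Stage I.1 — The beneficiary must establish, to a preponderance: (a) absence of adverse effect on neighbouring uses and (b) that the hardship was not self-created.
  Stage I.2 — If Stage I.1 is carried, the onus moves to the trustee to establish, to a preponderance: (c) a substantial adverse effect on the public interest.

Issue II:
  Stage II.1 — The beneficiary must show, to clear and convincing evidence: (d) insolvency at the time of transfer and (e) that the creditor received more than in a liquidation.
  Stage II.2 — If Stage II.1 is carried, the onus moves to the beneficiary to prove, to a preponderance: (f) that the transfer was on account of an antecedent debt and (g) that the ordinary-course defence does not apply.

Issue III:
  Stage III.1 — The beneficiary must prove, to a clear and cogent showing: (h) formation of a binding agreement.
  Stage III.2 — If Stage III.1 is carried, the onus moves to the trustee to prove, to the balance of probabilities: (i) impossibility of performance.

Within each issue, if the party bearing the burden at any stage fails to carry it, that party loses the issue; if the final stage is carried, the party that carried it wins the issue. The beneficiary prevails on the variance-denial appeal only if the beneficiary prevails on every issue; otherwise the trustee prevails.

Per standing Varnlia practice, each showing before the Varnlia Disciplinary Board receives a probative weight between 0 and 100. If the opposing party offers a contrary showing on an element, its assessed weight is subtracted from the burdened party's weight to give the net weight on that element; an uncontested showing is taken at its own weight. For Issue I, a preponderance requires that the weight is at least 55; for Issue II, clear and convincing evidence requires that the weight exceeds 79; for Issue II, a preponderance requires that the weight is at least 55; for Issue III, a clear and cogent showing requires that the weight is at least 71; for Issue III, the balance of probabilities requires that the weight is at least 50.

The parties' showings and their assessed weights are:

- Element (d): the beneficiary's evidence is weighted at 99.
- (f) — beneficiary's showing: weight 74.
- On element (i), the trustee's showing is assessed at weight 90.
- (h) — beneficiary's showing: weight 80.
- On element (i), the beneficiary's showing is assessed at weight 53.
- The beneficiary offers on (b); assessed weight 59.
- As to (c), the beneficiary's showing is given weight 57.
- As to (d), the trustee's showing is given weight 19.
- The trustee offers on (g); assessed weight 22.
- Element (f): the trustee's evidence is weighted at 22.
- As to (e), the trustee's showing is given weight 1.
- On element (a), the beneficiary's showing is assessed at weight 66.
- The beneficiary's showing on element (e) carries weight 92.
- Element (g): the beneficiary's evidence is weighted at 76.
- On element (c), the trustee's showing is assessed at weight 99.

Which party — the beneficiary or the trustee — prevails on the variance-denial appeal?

trustee

— Issue I —
At Stage I.1 the beneficiary must meet a preponderance (weight is at least 55): on (a) the weight is 66, ≥ 55, so (a) meets the standard; on (b) the weight is 59, ≥ 55, so (b) meets the standard.
  The beneficiary carries Stage I.1; the trustee now bears the burden.
At Stage I.2 the trustee must meet a preponderance (weight is at least 55): on (c) the weight is 99 less the opposing 57 gives net 42, < 55, so (c) does not meet the standard.
  Not every element is met, so the trustee fails to carry Stage I.2.
So the beneficiary prevails on this issue.
— Issue II —
At Stage II.1 the beneficiary must meet clear and convincing evidence (weight exceeds 79): on (d) the weight is 99 less the opposing 19 gives net 80, which does exceed 79, so (d) meets the standard; on (e) the weight is 92 less the opposing 1 gives net 91, > 79, so (e) meets the standard.
  All elements met. The beneficiary retains the burden for Stage II.2.
At Stage II.2 the beneficiary must meet a preponderance (weight is at least 55): on (f) the weight is 74 less the opposing 22 gives net 52, which does not reach 55, so (f) does not meet the standard; on (g) the weight is 76 less the opposing 22 gives net 54, which does not reach 55, so (g) does not meet the standard.
  Not every element is met, so the beneficiary fails to carry Stage II.2.
So the trustee prevails on this issue.
— Issue III —
At Stage III.1 the beneficiary must meet a clear and cogent showing (weight is at least 71): on (h) the weight is 80, ≥ 71, so (h) meets the standard.
  The beneficiary carries Stage III.1; the trustee now bears the burden.
At Stage III.2 the trustee must meet the balance of probabilities (weight is at least 50): on (i) the weight is 90 less the opposing 53 gives net 37, which does not reach 50, so (i) does not meet the standard.
  Stage III.2 not carried; the trustee fails its burden.
The analysis ends at Stage III.2; the beneficiary prevails on this issue.
Per-issue: Issue I → beneficiary; Issue II → trustee; Issue III → beneficiary. The beneficiary must prevail on every issue; overall, the trustee prevails.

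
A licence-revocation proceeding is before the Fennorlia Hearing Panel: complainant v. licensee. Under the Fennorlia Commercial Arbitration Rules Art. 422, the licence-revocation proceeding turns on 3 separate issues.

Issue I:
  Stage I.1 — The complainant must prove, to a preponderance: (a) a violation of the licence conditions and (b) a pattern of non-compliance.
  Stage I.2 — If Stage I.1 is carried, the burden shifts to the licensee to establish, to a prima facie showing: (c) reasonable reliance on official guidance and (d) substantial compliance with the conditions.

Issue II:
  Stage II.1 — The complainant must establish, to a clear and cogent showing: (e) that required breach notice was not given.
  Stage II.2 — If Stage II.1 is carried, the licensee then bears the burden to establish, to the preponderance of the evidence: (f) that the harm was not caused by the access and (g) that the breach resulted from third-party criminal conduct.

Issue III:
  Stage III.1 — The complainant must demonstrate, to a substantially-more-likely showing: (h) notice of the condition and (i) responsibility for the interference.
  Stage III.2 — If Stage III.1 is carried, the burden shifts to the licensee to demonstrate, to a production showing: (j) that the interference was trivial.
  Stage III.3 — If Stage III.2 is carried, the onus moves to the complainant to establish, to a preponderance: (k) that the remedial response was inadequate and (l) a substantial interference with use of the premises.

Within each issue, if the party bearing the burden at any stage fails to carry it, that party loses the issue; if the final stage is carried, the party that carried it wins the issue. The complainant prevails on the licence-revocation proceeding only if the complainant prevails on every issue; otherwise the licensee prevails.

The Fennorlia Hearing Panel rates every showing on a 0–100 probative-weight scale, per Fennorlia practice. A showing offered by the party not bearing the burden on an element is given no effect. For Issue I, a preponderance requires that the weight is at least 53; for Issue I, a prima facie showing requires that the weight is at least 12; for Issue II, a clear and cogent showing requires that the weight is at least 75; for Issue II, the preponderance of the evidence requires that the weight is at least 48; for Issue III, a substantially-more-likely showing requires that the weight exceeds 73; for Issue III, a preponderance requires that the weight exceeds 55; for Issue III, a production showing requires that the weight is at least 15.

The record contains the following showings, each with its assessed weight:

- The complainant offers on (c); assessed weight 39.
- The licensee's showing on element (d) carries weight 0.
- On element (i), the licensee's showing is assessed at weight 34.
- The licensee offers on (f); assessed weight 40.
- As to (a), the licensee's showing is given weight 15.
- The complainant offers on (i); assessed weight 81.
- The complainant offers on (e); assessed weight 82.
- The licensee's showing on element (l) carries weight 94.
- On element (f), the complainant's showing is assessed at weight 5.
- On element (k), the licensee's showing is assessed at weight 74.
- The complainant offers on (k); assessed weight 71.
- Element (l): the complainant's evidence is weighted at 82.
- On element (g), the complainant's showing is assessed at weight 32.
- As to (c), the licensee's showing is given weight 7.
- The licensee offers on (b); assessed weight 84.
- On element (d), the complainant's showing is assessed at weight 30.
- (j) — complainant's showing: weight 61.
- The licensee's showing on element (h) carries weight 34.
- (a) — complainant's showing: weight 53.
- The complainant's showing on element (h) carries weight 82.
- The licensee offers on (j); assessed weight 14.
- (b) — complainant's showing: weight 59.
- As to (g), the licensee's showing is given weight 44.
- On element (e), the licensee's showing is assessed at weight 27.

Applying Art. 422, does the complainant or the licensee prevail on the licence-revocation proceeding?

complainant

— Issue I —
Stage I.1 (complainant, a preponderance, weight is at least 53): (a) 53 (licensee's 15 disregarded) ≥ 53 — meets; (b) 59 (licensee's 84 disregarded) ≥ 53 — meets.
  The complainant carries Stage I.1; the licensee now bears the burden.
Stage I.2 (licensee, a prima facie showing, weight is at least 12): (c) 7 (complainant's 39 disregarded) < 12 — fails; (d) 0 (complainant's 30 disregarded) < 12 — fails.
  Not every element is met, so the licensee fails to carry Stage I.2.
The complainant prevails on this issue.
— Issue II —
Stage II.1 (complainant, a clear and cogent showing, weight is at least 75): (e) 82 (licensee's 27 disregarded) ≥ 75 — meets.
  All elements met. The burden passes to the licensee.
Stage II.2 (licensee, the preponderance of the evidence, weight is at least 48): (f) 40 (complainant's 5 disregarded) < 48 — fails; (g) 44 (complainant's 32 disregarded) < 48 — fails.
  The licensee does not carry Stage II.2.
The analysis ends at Stage II.2; the complainant prevails on this issue.
— Issue III —
At Stage III.1 the complainant must meet a substantially-more-likely showing (weight exceeds 73): on (h) the weight is 82 (the licensee's 34 is given no effect), > 73, so (h) meets the standard; on (i) the weight is 81 (the licensee's 34 is given no effect), > 73, so (i) meets the standard.
  Stage III.1 is satisfied; the onus moves to the licensee.
At Stage III.2 the licensee must meet a production showing (weight is at least 15): on (j) the weight is 14 (the complainant's 61 is given no effect), which does not reach 15, so (j) does not meet the standard.
  The licensee does not carry Stage III.2.
The complainant prevails on this issue.
Per-issue: Issue I → complainant; Issue II → complainant; Issue III → complainant. The complainant must prevail on every issue; overall, the complainant prevails.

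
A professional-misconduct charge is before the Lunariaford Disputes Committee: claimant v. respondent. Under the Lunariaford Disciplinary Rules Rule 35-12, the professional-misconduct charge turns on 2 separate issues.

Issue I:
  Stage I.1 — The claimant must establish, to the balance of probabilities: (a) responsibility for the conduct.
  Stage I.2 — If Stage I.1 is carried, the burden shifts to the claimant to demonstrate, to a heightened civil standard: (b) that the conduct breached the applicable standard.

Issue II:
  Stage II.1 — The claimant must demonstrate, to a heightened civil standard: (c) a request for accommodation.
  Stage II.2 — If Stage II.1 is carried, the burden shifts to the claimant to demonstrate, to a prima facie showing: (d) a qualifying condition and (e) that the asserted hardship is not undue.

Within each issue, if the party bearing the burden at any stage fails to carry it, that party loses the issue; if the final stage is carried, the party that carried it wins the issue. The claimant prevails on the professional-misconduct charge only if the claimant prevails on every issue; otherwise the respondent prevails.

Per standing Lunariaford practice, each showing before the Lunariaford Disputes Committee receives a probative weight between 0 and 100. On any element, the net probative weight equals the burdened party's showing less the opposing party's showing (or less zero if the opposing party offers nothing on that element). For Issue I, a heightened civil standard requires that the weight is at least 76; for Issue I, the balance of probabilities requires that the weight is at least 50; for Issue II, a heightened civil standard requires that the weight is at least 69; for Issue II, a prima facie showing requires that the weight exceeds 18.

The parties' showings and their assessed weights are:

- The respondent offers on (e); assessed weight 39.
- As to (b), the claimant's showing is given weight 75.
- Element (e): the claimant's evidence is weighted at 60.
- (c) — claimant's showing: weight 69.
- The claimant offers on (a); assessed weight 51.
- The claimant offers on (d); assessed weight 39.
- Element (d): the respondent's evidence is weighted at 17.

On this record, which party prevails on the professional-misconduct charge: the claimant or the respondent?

— Issue I —
At Stage I.1 the claimant must meet the balance of probabilities (weight is at least 50): on (a) the weight is 51, ≥ 50, so (a) meets the standard.
  All elements met. The claimant retains the burden for Stage I.2.
At Stage I.2 the claimant must meet a heightened civil standard (weight is at least 76): on (b) the weight is 75, < 76, so (b) does not meet the standard.
  Stage I.2 not carried; the claimant fails its burden.
So the respondent prevails on this issue.
— Issue II —
At Stage II.1 the claimant must meet a heightened civil standard (weight is at least 69): on (c) the weight is 69, ≥ 69, so (c) meets the standard.
  All elements met. The claimant retains the burden for Stage II.2.
At Stage II.2 the claimant must meet a prima facie showing (weight exceeds 18): on (d) the weight is 39 less the opposing 17 gives net 22, > 18, so (d) meets the standard; on (e) the weight is 60 less the opposing 39 gives net 21, which does exceed 18, so (e) meets the standard.
  Stage II.2 carried; the final stage is satisfied.
Every stage carried; the claimant prevails on this issue.
Per-issue: Issue I → respondent; Issue II → claimant. The claimant must prevail on every issue; overall, the respondent prevails.

respondent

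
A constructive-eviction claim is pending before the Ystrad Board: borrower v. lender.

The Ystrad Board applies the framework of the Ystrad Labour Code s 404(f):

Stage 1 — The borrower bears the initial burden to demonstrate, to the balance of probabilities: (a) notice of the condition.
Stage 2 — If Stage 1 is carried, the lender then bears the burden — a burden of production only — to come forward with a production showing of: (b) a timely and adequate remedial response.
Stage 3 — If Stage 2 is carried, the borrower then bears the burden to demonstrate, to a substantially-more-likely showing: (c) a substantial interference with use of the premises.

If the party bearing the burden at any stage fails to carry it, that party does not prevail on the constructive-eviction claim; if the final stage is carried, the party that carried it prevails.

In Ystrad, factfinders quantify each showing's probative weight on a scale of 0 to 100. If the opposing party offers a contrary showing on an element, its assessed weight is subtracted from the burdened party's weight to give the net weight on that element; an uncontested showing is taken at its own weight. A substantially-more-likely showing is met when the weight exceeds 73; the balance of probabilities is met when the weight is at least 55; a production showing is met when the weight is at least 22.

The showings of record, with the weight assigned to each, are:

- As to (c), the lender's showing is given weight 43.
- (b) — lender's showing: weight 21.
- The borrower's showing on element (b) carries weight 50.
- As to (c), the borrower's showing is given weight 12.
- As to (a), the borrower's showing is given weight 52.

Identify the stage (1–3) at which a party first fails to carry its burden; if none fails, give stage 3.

stage 1

At Stage 1 the borrower must meet the balance of probabilities (weight is at least 55): on (a) the weight is 52, < 55, so (a) does not meet the standard.
  Stage 1 not carried; the borrower fails its burden.
So the lender prevails.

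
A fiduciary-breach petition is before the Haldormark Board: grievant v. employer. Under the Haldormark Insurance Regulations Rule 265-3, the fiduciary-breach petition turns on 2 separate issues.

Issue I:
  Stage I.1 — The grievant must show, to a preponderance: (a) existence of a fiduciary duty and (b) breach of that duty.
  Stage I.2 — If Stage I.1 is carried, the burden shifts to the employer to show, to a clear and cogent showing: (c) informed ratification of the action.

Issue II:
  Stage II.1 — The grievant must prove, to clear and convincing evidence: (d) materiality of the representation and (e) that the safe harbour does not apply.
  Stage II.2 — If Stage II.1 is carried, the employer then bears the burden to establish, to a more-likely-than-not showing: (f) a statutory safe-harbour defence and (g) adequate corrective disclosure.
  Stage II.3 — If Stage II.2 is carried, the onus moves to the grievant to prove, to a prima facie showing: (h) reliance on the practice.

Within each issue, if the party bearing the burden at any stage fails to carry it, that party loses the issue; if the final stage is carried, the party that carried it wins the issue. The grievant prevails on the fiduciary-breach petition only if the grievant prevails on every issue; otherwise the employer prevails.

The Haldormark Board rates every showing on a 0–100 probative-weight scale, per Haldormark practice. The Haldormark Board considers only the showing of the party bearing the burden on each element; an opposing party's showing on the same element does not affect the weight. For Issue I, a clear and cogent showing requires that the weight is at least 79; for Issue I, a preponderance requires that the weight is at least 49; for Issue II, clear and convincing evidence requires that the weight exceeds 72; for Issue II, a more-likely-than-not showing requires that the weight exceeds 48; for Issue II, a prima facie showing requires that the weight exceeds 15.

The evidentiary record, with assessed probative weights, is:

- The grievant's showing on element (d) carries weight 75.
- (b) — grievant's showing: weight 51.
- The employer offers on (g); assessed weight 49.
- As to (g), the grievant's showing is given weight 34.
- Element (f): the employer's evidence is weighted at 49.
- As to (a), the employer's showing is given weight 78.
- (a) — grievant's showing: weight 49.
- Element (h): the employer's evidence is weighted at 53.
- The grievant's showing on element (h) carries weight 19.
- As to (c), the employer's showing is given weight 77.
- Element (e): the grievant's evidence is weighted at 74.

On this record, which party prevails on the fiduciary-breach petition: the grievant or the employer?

— Issue I —
Stage I.1 (grievant, a preponderance, weight is at least 49): (a) 49 (employer's 78 disregarded) ≥ 49 — meets; (b) 51 ≥ 49 — meets.
  All elements met. The burden passes to the employer.
Stage I.2 (employer, a clear and cogent showing, weight is at least 79): (c) 77 < 79 — fails.
  Not every element is met, so the employer fails to carry Stage I.2.
The grievant prevails on this issue.
— Issue II —
Stage II.1 — burden on grievant; standard: clear and convincing evidence (weight exceeds 72).
    (d): 75 > 72 [met]
    (e): 74 > 72 [met]
  The grievant carries Stage II.1; the employer now bears the burden.
Stage II.2 — burden on employer; standard: a more-likely-than-not showing (weight exceeds 48).
    (f): 49 > 48 [met]
    (g): 49 (grievant's 34 disregarded) > 48 [met]
  The employer carries Stage II.2; the grievant now bears the burden.
Stage II.3 — burden on grievant; standard: a prima facie showing (weight exceeds 15).
    (h): 19 (employer's 53 disregarded) > 15 [met]
  All elements met at the final stage.
All stages carried — the grievant prevails on this issue.
Per-issue: Issue I → grievant; Issue II → grievant. The grievant must prevail on every issue; overall, the grievant prevails.

grievant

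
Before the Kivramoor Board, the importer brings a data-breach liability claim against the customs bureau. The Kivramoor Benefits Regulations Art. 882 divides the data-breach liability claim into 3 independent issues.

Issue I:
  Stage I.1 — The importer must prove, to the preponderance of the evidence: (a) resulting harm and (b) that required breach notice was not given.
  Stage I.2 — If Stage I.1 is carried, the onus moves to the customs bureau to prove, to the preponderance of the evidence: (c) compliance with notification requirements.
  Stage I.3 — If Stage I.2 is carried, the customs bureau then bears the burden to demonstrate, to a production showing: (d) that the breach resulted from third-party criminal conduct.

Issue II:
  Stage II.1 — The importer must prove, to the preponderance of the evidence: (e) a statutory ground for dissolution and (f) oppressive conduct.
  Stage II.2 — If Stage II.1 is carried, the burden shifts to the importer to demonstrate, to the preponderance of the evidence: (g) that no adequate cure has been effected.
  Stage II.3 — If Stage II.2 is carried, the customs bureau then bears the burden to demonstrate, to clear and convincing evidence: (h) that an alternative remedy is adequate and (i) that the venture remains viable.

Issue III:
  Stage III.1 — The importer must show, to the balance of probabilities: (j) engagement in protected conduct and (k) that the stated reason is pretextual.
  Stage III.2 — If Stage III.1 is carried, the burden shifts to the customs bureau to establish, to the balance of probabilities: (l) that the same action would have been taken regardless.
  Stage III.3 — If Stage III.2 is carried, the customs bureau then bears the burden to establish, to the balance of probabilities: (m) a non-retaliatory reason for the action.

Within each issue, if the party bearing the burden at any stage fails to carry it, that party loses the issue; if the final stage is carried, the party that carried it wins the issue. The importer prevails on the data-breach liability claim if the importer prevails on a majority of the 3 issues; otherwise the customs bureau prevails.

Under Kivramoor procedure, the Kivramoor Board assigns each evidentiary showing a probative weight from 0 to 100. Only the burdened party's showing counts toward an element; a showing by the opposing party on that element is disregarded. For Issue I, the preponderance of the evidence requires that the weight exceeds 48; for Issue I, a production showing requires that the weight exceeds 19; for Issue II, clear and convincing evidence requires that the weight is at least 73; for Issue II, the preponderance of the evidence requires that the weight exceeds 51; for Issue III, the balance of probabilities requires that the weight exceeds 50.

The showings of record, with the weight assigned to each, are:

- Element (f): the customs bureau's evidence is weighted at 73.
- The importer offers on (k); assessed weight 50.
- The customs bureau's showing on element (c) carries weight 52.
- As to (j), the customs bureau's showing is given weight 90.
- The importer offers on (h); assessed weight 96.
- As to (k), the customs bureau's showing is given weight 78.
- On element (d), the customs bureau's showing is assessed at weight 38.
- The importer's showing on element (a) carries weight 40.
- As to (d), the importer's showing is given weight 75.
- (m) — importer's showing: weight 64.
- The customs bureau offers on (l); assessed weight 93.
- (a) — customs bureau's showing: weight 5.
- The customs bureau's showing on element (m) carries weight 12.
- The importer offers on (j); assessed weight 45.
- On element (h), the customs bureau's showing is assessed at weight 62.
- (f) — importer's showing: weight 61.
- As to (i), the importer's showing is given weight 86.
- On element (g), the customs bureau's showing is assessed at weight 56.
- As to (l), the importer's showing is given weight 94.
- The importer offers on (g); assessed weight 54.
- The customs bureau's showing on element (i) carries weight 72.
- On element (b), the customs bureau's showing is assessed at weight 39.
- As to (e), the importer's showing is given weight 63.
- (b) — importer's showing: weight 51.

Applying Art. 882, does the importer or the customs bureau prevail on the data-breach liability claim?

— Issue I —
Stage I.1 (importer, the preponderance of the evidence, weight exceeds 48): (a) 40 (customs bureau's 5 disregarded) ≤ 48 — fails; (b) 51 (customs bureau's 39 disregarded) > 48 — meets.
  The importer does not carry Stage I.1.
The customs bureau prevails on this issue.
— Issue II —
At Stage II.1 the importer must meet the preponderance of the evidence (weight exceeds 51): on (e) the weight is 63, > 51, so (e) meets the standard; on (f) the weight is 61 (the customs bureau's 73 is given no effect), > 51, so (f) meets the standard.
  All elements met. The importer retains the burden for Stage II.2.
At Stage II.2 the importer must meet the preponderance of the evidence (weight exceeds 51): on (g) the weight is 54 (the customs bureau's 56 is given no effect), which does exceed 51, so (g) meets the standard.
  Stage II.2 is satisfied; the onus moves to the customs bureau.
At Stage II.3 the customs bureau must meet clear and convincing evidence (weight is at least 73): on (h) the weight is 62 (the importer's 96 is given no effect), which does not reach 73, so (h) does not meet the standard; on (i) the weight is 72 (the importer's 86 is given no effect), < 73, so (i) does not meet the standard.
  The customs bureau does not carry Stage II.3.
So the importer prevails on this issue.
— Issue III —
Stage III.1 — burden on importer; standard: the balance of probabilities (weight exceeds 50).
    (j): 45 (customs bureau's 90 disregarded) ≤ 50 [not met]
    (k): 50 (customs bureau's 78 disregarded) ≤ 50 [not met]
  Stage III.1 not carried; the importer fails its burden.
The analysis ends at Stage III.1; the customs bureau prevails on this issue.
Per-issue: Issue I → customs bureau; Issue II → importer; Issue III → customs bureau. The importer must prevail on a majority of issues; overall, the customs bureau prevails.

customs bureau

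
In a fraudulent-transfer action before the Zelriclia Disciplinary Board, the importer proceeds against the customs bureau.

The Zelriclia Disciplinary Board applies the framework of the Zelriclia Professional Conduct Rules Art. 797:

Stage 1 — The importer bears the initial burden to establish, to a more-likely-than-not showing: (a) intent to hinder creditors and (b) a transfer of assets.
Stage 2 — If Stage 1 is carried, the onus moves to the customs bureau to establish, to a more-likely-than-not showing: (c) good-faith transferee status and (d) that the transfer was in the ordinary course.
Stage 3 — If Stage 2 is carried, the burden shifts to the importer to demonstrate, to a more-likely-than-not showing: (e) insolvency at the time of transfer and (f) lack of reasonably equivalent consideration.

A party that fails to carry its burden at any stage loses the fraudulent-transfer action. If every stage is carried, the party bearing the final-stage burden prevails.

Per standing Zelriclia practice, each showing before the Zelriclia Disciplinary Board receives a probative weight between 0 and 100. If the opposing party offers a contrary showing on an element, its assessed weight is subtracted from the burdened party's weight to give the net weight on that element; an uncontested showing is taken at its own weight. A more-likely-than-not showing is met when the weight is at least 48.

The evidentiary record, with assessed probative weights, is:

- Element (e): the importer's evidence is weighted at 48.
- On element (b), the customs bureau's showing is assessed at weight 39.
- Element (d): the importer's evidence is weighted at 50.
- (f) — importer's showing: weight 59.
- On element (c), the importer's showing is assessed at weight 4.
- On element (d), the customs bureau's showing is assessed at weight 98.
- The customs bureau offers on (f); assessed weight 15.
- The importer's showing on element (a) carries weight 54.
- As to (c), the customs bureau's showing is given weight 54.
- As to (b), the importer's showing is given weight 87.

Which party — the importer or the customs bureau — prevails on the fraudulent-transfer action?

At Stage 1 the importer must meet a more-likely-than-not showing (weight is at least 48): on (a) the weight is 54, ≥ 48, so (a) meets the standard; on (b) the weight is 87 less the opposing 39 gives net 48, ≥ 48, so (b) meets the standard.
  Stage 1 is satisfied; the onus moves to the customs bureau.
At Stage 2 the customs bureau must meet a more-likely-than-not showing (weight is at least 48): on (c) the weight is 54 less the opposing 4 gives net 50, which does reach 48, so (c) meets the standard; on (d) the weight is 98 less the opposing 50 gives net 48, which does reach 48, so (d) meets the standard.
  Stage 2 carried; the burden shifts to the importer.
At Stage 3 the importer must meet a more-likely-than-not showing (weight is at least 48): on (e) the weight is 48, which does reach 48, so (e) meets the standard; on (f) the weight is 59 less the opposing 15 gives net 44, which does not reach 48, so (f) does not meet the standard.
  Not every element is met, so the importer fails to carry Stage 3.
The analysis ends at Stage 3; the customs bureau prevails.

customs bureau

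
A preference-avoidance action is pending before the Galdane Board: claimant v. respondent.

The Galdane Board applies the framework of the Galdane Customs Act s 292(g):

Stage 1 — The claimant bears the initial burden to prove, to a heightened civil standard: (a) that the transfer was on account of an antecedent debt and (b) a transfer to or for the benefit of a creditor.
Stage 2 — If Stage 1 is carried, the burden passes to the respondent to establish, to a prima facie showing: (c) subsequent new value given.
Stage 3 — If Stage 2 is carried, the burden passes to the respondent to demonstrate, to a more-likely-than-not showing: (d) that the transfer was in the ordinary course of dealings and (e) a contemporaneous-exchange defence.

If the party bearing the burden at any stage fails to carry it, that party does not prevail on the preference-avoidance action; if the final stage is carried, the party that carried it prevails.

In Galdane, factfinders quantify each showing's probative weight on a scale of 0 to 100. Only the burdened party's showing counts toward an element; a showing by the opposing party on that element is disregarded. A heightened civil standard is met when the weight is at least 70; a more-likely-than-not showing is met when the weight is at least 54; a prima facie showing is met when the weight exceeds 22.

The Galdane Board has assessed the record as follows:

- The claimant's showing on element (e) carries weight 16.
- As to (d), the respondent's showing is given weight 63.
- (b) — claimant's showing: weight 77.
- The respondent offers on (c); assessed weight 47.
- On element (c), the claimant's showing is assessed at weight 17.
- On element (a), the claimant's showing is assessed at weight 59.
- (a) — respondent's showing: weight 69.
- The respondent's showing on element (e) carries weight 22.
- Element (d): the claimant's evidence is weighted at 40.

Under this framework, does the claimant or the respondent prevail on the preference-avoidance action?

Stage 1 (claimant, a heightened civil standard, weight is at least 70): (a) 59 (respondent's 69 disregarded) < 70 — fails; (b) 77 ≥ 70 — meets.
  Stage 1 not carried; the claimant fails its burden.
The analysis ends at Stage 1; the respondent prevails.

respondent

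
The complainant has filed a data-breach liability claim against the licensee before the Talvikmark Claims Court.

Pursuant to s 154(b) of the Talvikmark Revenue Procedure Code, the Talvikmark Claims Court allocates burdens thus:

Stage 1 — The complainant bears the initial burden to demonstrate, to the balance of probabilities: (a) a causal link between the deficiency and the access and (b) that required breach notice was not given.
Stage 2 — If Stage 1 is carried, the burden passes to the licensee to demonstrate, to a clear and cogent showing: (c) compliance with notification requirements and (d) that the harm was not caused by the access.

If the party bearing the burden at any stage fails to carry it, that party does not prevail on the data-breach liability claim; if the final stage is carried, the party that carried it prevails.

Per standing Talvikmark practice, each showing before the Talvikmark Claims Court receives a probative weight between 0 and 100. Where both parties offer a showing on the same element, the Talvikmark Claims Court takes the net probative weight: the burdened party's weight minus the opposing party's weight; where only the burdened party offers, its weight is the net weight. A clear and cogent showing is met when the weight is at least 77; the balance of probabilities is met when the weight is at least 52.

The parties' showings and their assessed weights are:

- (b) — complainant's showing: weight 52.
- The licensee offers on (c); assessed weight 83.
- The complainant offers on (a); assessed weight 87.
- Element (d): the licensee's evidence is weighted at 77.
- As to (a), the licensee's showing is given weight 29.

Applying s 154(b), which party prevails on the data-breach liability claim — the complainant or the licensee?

Stage 1 — burden on complainant; standard: the balance of probabilities (weight is at least 52).
    (a): 87 − 29 = 58 ≥ 52 [met]
    (b): 52 ≥ 52 [met]
  Stage 1 is satisfied; the onus moves to the licensee.
Stage 2 — burden on licensee; standard: a clear and cogent showing (weight is at least 77).
    (c): 83 ≥ 77 [met]
    (d): 77 ≥ 77 [met]
  All elements met at the final stage.
With every stage satisfied, the licensee prevails.

licensee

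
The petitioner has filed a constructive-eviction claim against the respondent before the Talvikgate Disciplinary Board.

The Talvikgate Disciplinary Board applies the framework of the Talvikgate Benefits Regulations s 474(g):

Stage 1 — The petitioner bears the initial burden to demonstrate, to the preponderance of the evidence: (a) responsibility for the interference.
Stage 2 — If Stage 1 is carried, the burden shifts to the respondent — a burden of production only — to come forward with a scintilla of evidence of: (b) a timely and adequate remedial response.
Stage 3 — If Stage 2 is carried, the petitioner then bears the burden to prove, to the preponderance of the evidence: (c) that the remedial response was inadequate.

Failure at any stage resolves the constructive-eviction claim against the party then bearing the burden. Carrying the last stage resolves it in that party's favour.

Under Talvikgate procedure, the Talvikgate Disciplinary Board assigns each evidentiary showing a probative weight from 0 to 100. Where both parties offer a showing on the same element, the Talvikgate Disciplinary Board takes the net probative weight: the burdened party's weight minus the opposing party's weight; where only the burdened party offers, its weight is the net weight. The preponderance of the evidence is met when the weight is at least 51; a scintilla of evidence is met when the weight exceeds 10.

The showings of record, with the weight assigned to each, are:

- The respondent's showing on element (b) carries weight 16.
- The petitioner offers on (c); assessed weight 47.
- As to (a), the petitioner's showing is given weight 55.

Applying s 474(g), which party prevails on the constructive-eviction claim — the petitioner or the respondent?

respondent

Stage 1 — burden on petitioner; standard: the preponderance of the evidence (weight is at least 51).
    (a): 55 ≥ 51 [met]
  Stage 1 carried; the burden shifts to the respondent.
Stage 2 — burden on respondent; standard: a scintilla of evidence (weight exceeds 10).
    (b): 16 > 10 [met]
  Stage 2 carried; the burden shifts to the petitioner.
Stage 3 — burden on petitioner; standard: the preponderance of the evidence (weight is at least 51).
    (c): 47 < 51 [not met]
  Stage 3 not carried; the petitioner fails its burden.
The analysis ends at Stage 3; the respondent prevails.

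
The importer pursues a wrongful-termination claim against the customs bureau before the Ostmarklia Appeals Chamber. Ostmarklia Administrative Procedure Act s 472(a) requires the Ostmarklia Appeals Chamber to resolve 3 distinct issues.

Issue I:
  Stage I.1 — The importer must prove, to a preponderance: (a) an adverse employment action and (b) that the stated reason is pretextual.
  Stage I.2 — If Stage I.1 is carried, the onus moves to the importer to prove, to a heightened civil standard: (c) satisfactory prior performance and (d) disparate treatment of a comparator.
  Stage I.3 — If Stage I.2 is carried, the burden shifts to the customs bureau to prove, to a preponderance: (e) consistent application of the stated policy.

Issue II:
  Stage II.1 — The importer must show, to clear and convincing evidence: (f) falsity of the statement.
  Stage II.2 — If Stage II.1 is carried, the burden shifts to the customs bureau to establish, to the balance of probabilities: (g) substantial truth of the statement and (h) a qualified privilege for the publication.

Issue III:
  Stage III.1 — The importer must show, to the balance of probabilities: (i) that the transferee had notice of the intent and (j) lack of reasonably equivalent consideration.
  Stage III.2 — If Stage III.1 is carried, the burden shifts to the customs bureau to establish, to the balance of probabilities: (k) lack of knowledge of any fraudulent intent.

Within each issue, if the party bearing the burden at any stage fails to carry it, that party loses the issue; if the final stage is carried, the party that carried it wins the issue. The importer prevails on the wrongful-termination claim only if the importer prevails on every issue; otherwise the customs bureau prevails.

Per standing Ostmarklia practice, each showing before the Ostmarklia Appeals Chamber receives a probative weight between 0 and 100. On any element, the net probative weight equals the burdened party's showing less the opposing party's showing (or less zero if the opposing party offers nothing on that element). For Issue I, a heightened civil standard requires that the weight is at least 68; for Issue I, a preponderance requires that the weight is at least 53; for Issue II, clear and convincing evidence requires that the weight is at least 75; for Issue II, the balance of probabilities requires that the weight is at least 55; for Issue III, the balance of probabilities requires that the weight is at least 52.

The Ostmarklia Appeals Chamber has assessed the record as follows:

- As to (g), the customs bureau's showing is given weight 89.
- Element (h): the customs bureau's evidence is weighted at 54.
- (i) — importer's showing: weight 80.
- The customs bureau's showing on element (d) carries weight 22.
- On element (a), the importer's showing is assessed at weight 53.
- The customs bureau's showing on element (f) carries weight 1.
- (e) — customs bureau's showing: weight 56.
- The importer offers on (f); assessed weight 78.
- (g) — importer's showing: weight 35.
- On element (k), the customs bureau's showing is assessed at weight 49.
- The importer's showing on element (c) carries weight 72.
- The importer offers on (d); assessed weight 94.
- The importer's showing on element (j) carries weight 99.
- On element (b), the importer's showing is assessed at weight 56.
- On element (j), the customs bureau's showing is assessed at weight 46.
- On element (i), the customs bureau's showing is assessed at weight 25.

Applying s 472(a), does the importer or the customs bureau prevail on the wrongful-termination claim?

customs bureau

— Issue I —
Stage I.1 — burden on importer; standard: a preponderance (weight is at least 53).
    (a): 53 ≥ 53 [met]
    (b): 56 ≥ 53 [met]
  Stage I.1 carried; the burden remains with the importer.
Stage I.2 — burden on importer; standard: a heightened civil standard (weight is at least 68).
    (c): 72 ≥ 68 [met]
    (d): 94 − 22 = 72 ≥ 68 [met]
  Stage I.2 carried; the burden shifts to the customs bureau.
Stage I.3 — burden on customs bureau; standard: a preponderance (weight is at least 53).
    (e): 56 ≥ 53 [met]
  The customs bureau carries the last stage.
All stages carried — the customs bureau prevails on this issue.
— Issue II —
At Stage II.1 the importer must meet clear and convincing evidence (weight is at least 75): on (f) the weight is 78 less the opposing 1 gives net 77, which does reach 75, so (f) meets the standard.
  Stage II.1 is satisfied; the onus moves to the customs bureau.
At Stage II.2 the customs bureau must meet the balance of probabilities (weight is at least 55): on (g) the weight is 89 less the opposing 35 gives net 54, which does not reach 55, so (g) does not meet the standard; on (h) the weight is 54, which does not reach 55, so (h) does not meet the standard.
  The customs bureau does not carry Stage II.2.
So the importer prevails on this issue.
— Issue III —
Stage III.1 (importer, the balance of probabilities, weight is at least 52): (i) net 80−25=55 ≥ 52 — meets; (j) net 99−46=53 ≥ 52 — meets.
  Stage III.1 carried; the burden shifts to the customs bureau.
Stage III.2 (customs bureau, the balance of probabilities, weight is at least 52): (k) 49 < 52 — fails.
  Stage III.2 not carried; the customs bureau fails its burden.
The analysis ends at Stage III.2; the importer prevails on this issue.
Per-issue: Issue I → customs bureau; Issue II → importer; Issue III → importer. The importer must prevail on every issue; overall, the customs bureau prevails.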